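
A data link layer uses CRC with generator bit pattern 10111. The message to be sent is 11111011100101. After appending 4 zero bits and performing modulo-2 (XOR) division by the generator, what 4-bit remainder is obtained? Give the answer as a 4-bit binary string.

Append 4 zeros: 111110111001010000. Divide by 10111 (XOR where the leading bit is 1):
  pos 0: 11111 XOR 10111 = 01000
  pos 1: 10000 XOR 10111 = 00111
  pos 3: 11111 XOR 10111 = 01000
  pos 4: 10001 XOR 10111 = 00110
  pos 6: 11000 XOR 10111 = 01111
  pos 7: 11111 XOR 10111 = 01000
  pos 8: 10000 XOR 10111 = 00111
  pos 10: 11110 XOR 10111 = 01001
  pos 11: 10010 XOR 10111 = 00101
  pos 13: 10100 XOR 10111 = 00011
Remainder (last 4 bits) = 0011. This is the CRC / FCS.

0011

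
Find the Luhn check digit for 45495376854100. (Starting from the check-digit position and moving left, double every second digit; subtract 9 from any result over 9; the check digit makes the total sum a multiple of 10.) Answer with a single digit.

Partial digits right→left: 0 0 1 4 5 8 6 7 3 5 9 4 5 4
Double every second digit counting from the check-digit position (so the 1st, 3rd, 5th, ... of the partial from the right).
  doubled (with −9 where >9): 0 2 1 3 6 9 1 → sum 22
  kept as-is: 0 4 8 7 5 4 4 → sum 32
Total = 22 + 32 = 54.
Check digit = (10 − (54 mod 10)) mod 10 = 6.

6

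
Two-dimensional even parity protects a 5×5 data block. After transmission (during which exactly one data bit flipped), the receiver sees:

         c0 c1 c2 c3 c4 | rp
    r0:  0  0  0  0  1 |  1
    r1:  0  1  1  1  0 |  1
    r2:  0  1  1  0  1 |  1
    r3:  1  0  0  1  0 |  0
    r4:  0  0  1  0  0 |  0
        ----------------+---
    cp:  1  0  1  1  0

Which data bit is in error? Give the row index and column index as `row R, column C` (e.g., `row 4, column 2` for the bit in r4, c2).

Recompute each row's even parity and compare to rp:
  r0: data parity 1, sent rp 1 → ok
  r1: data parity 1, sent rp 1 → ok
  r2: data parity 1, sent rp 1 → ok
  r3: data parity 0, sent rp 0 → ok
  r4: data parity 1, sent rp 0 → mismatch
Recompute each column's even parity and compare to cp:
  c0: data parity 1, sent cp 1 → ok
  c1: data parity 0, sent cp 0 → ok
  c2: data parity 1, sent cp 1 → ok
  c3: data parity 0, sent cp 1 → mismatch
  c4: data parity 0, sent cp 0 → ok
Exactly one row (r4) and one column (c3) fail → the flipped bit is at their intersection.

row 4, column 3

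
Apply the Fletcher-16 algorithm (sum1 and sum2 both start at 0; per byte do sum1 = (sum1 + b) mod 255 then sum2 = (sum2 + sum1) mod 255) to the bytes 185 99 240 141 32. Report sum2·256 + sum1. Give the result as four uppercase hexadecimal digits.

Running sums (mod 255):
  after byte 0 (185): sum1=185, sum2=185
  after byte 1 (99): sum1=29, sum2=214
  after byte 2 (240): sum1=14, sum2=228
  after byte 3 (141): sum1=155, sum2=128
  after byte 4 (32): sum1=187, sum2=60
Checksum = sum2·256 + sum1 = 60·256 + 187 = 15547 = 0x3CBB.

3CBB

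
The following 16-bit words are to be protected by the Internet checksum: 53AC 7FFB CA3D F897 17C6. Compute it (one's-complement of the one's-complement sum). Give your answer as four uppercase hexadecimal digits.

51BC

One's-complement addition (fold any carry out of bit 15 back into bit 0):
  0x53AC + 0x7FFB = 0x0D3A7
  0xD3A7 + 0xCA3D = 0x19DE4 → wrap carry → 0x9DE5
  0x9DE5 + 0xF897 = 0x1967C → wrap carry → 0x967D
  0x967D + 0x17C6 = 0x0AE43
One's-complement sum = 0xAE43.
Checksum = ~0xAE43 & 0xFFFF = 0x51BC.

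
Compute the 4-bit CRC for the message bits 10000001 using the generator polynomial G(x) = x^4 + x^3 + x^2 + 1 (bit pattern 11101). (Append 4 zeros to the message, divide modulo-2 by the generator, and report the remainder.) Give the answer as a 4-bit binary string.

0000

Append 4 zeros: 100000010000. Divide by 11101 (XOR where the leading bit is 1):
  pos 0: 10000 XOR 11101 = 01101
  pos 1: 11010 XOR 11101 = 00111
  pos 3: 11101 XOR 11101 = 00000
Remainder (last 4 bits) = 0000. This is the CRC / FCS.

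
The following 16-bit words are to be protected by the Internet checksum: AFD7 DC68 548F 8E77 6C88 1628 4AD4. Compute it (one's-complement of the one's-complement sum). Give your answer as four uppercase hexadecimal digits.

C333

One's-complement addition (fold any carry out of bit 15 back into bit 0):
  0xAFD7 + 0xDC68 = 0x18C3F → wrap carry → 0x8C40
  0x8C40 + 0x548F = 0x0E0CF
  0xE0CF + 0x8E77 = 0x16F46 → wrap carry → 0x6F47
  0x6F47 + 0x6C88 = 0x0DBCF
  0xDBCF + 0x1628 = 0x0F1F7
  0xF1F7 + 0x4AD4 = 0x13CCB → wrap carry → 0x3CCC
One's-complement sum = 0x3CCC.
Checksum = ~0x3CCC & 0xFFFF = 0xC333.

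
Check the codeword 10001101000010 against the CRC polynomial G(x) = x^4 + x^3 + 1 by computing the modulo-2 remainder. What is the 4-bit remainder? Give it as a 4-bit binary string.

Modulo-2 division of 10001101000010 by 11001:
  pos 0: 10001 XOR 11001 = 01000
  pos 1: 10001 XOR 11001 = 01000
  pos 2: 10000 XOR 11001 = 01001
  pos 3: 10011 XOR 11001 = 01010
  pos 4: 10100 XOR 11001 = 01101
  pos 5: 11010 XOR 11001 = 00011
  pos 8: 11001 XOR 11001 = 00000
Remainder = 0000 (zero — the frame passes the CRC check).

0000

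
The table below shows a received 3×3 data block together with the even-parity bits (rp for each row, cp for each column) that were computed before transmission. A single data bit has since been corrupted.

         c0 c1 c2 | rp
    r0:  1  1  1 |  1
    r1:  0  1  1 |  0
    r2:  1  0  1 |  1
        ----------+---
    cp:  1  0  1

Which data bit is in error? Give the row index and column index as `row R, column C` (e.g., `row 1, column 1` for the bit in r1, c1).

row 2, column 0

Recompute each row's even parity and compare to rp:
  r0: data parity 1, sent rp 1 → ok
  r1: data parity 0, sent rp 0 → ok
  r2: data parity 0, sent rp 1 → mismatch
Recompute each column's even parity and compare to cp:
  c0: data parity 0, sent cp 1 → mismatch
  c1: data parity 0, sent cp 0 → ok
  c2: data parity 1, sent cp 1 → ok
Exactly one row (r2) and one column (c0) fail → the flipped bit is at their intersection.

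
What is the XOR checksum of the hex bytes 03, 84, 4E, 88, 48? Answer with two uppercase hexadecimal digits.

09

XOR the bytes together:
  start with 0x03
  0x03 ⊕ 0x84 = 0x87
  0x87 ⊕ 0x4E = 0xC9
  0xC9 ⊕ 0x88 = 0x41
  0x41 ⊕ 0x48 = 0x09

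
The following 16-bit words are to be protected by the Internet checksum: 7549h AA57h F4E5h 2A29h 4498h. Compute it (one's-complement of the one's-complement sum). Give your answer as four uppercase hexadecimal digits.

One's-complement addition (fold any carry out of bit 15 back into bit 0):
  0x7549 + 0xAA57 = 0x11FA0 → wrap carry → 0x1FA1
  0x1FA1 + 0xF4E5 = 0x11486 → wrap carry → 0x1487
  0x1487 + 0x2A29 = 0x03EB0
  0x3EB0 + 0x4498 = 0x08348
One's-complement sum = 0x8348.
Checksum = ~0x8348 & 0xFFFF = 0x7CB7.

7CB7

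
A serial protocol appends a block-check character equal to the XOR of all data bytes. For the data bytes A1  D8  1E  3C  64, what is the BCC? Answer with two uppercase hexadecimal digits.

3F

XOR the bytes together:
  start with 0xA1
  0xA1 ⊕ 0xD8 = 0x79
  0x79 ⊕ 0x1E = 0x67
  0x67 ⊕ 0x3C = 0x5B
  0x5B ⊕ 0x64 = 0x3F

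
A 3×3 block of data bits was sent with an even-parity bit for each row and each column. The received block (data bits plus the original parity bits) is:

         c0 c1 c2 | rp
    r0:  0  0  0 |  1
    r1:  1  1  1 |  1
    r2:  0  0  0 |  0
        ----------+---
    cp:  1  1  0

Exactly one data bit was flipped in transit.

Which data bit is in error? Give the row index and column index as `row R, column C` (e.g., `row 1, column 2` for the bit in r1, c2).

row 0, column 2

Recompute each row's even parity and compare to rp:
  r0: data parity 0, sent rp 1 → mismatch
  r1: data parity 1, sent rp 1 → ok
  r2: data parity 0, sent rp 0 → ok
Recompute each column's even parity and compare to cp:
  c0: data parity 1, sent cp 1 → ok
  c1: data parity 1, sent cp 1 → ok
  c2: data parity 1, sent cp 0 → mismatch
Exactly one row (r0) and one column (c2) fail → the flipped bit is at their intersection.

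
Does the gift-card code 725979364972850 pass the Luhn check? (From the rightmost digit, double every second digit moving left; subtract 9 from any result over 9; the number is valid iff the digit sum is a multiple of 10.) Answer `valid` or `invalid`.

valid

From the right, keep odd positions and double even positions (subtract 9 from any doubled value over 9):
  doubled (positions 2,4,...): 1 4 9 3 9 9 4 → sum 39
  kept (positions 1,3,...): 0 8 7 4 3 7 5 7 → sum 41
Total = 80.
80 mod 10 = 0, so the number is valid.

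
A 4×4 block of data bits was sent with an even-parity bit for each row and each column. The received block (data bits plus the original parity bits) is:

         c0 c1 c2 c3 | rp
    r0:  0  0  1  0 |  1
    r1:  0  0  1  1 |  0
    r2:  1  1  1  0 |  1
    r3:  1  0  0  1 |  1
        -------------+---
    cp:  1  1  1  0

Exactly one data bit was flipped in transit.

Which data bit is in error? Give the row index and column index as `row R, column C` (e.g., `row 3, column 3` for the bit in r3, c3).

row 3, column 0

Recompute each row's even parity and compare to rp:
  r0: data parity 1, sent rp 1 → ok
  r1: data parity 0, sent rp 0 → ok
  r2: data parity 1, sent rp 1 → ok
  r3: data parity 0, sent rp 1 → mismatch
Recompute each column's even parity and compare to cp:
  c0: data parity 0, sent cp 1 → mismatch
  c1: data parity 1, sent cp 1 → ok
  c2: data parity 1, sent cp 1 → ok
  c3: data parity 0, sent cp 0 → ok
Exactly one row (r3) and one column (c0) fail → the flipped bit is at their intersection.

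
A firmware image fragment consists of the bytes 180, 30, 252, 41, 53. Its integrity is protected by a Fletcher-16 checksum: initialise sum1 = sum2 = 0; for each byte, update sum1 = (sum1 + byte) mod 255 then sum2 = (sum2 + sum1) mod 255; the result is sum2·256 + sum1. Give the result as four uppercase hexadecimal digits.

7E2E

Running sums (mod 255):
  after byte 0 (180): sum1=180, sum2=180
  after byte 1 (30): sum1=210, sum2=135
  after byte 2 (252): sum1=207, sum2=87
  after byte 3 (41): sum1=248, sum2=80
  after byte 4 (53): sum1=46, sum2=126
Checksum = sum2·256 + sum1 = 126·256 + 46 = 32302 = 0x7E2E.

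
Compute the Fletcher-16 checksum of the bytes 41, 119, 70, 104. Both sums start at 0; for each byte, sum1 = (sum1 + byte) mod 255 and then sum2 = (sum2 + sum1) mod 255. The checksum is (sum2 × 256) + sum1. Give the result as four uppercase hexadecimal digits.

004F

Running sums (mod 255):
  after byte 0 (41): sum1=41, sum2=41
  after byte 1 (119): sum1=160, sum2=201
  after byte 2 (70): sum1=230, sum2=176
  after byte 3 (104): sum1=79, sum2=0
Checksum = sum2·256 + sum1 = 0·256 + 79 = 79 = 0x004F.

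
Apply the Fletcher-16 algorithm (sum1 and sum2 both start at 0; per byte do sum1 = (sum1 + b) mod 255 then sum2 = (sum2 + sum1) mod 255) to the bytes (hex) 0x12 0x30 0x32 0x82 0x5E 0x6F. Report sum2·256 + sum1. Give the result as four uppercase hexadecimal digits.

D9C4

Running sums (mod 255):
  after byte 0 (0x12): sum1=18, sum2=18
  after byte 1 (0x30): sum1=66, sum2=84
  after byte 2 (0x32): sum1=116, sum2=200
  after byte 3 (0x82): sum1=246, sum2=191
  after byte 4 (0x5E): sum1=85, sum2=21
  after byte 5 (0x6F): sum1=196, sum2=217
Checksum = sum2·256 + sum1 = 217·256 + 196 = 55748 = 0xD9C4.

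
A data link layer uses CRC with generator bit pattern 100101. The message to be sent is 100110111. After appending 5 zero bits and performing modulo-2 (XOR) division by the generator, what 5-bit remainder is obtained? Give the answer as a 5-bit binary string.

01100

Append 5 zeros: 10011011100000. Divide by 100101 (XOR where the leading bit is 1):
  pos 0: 100110 XOR 100101 = 000011
  pos 4: 111110 XOR 100101 = 011011
  pos 5: 110110 XOR 100101 = 010011
  pos 6: 100110 XOR 100101 = 000011
Remainder (last 5 bits) = 01100. This is the CRC / FCS.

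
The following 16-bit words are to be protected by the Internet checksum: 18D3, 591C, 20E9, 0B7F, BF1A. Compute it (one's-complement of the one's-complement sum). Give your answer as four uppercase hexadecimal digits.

One's-complement addition (fold any carry out of bit 15 back into bit 0):
  0x18D3 + 0x591C = 0x071EF
  0x71EF + 0x20E9 = 0x092D8
  0x92D8 + 0x0B7F = 0x09E57
  0x9E57 + 0xBF1A = 0x15D71 → wrap carry → 0x5D72
One's-complement sum = 0x5D72.
Checksum = ~0x5D72 & 0xFFFF = 0xA28D.

A28D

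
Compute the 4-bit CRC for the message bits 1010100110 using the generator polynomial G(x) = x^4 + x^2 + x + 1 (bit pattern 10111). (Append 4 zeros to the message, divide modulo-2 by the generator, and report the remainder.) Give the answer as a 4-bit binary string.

Append 4 zeros: 10101001100000. Divide by 10111 (XOR where the leading bit is 1):
  pos 0: 10101 XOR 10111 = 00010
  pos 3: 10001 XOR 10111 = 00110
  pos 5: 11010 XOR 10111 = 01101
  pos 6: 11010 XOR 10111 = 01101
  pos 7: 11010 XOR 10111 = 01101
  pos 8: 11010 XOR 10111 = 01101
  pos 9: 11010 XOR 10111 = 01101
Remainder (last 4 bits) = 1101. This is the CRC / FCS.

1101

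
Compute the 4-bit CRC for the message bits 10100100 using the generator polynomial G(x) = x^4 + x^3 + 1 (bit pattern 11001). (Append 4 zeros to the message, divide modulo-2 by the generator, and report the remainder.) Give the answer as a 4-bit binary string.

Append 4 zeros: 101001000000. Divide by 11001 (XOR where the leading bit is 1):
  pos 0: 10100 XOR 11001 = 01101
  pos 1: 11011 XOR 11001 = 00010
  pos 4: 10000 XOR 11001 = 01001
  pos 5: 10010 XOR 11001 = 01011
  pos 6: 10110 XOR 11001 = 01111
  pos 7: 11110 XOR 11001 = 00111
Remainder (last 4 bits) = 0111. This is the CRC / FCS.

0111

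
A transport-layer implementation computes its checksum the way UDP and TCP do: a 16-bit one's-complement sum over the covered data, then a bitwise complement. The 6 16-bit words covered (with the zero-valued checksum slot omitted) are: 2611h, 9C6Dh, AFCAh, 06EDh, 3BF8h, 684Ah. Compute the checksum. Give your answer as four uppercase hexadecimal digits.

E286

One's-complement addition (fold any carry out of bit 15 back into bit 0):
  0x2611 + 0x9C6D = 0x0C27E
  0xC27E + 0xAFCA = 0x17248 → wrap carry → 0x7249
  0x7249 + 0x06ED = 0x07936
  0x7936 + 0x3BF8 = 0x0B52E
  0xB52E + 0x684A = 0x11D78 → wrap carry → 0x1D79
One's-complement sum = 0x1D79.
Checksum = ~0x1D79 & 0xFFFF = 0xE286.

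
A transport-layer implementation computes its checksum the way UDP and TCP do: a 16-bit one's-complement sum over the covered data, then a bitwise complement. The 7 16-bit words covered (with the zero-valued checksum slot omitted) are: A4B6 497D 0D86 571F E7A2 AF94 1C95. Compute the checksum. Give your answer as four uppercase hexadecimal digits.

F959

One's-complement addition (fold any carry out of bit 15 back into bit 0):
  0xA4B6 + 0x497D = 0x0EE33
  0xEE33 + 0x0D86 = 0x0FBB9
  0xFBB9 + 0x571F = 0x152D8 → wrap carry → 0x52D9
  0x52D9 + 0xE7A2 = 0x13A7B → wrap carry → 0x3A7C
  0x3A7C + 0xAF94 = 0x0EA10
  0xEA10 + 0x1C95 = 0x106A5 → wrap carry → 0x06A6
One's-complement sum = 0x06A6.
Checksum = ~0x06A6 & 0xFFFF = 0xF959.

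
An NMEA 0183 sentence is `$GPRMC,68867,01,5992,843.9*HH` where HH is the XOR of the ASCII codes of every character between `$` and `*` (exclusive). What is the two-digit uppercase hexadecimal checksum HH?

52

XOR the ASCII codes of the payload characters:
  'G' = 0x47 → acc = 0x47
  'P' = 0x50 → acc = 0x17
  'R' = 0x52 → acc = 0x45
  'M' = 0x4D → acc = 0x08
  'C' = 0x43 → acc = 0x4B
  ',' = 0x2C → acc = 0x67
  '6' = 0x36 → acc = 0x51
  '8' = 0x38 → acc = 0x69
  '8' = 0x38 → acc = 0x51
  '6' = 0x36 → acc = 0x67
  '7' = 0x37 → acc = 0x50
  ',' = 0x2C → acc = 0x7C
  '0' = 0x30 → acc = 0x4C
  '1' = 0x31 → acc = 0x7D
  ',' = 0x2C → acc = 0x51
  '5' = 0x35 → acc = 0x64
  '9' = 0x39 → acc = 0x5D
  '9' = 0x39 → acc = 0x64
  '2' = 0x32 → acc = 0x56
  ',' = 0x2C → acc = 0x7A
  '8' = 0x38 → acc = 0x42
  '4' = 0x34 → acc = 0x76
  '3' = 0x33 → acc = 0x45
  '.' = 0x2E → acc = 0x6B
  '9' = 0x39 → acc = 0x52
Checksum = 0x52.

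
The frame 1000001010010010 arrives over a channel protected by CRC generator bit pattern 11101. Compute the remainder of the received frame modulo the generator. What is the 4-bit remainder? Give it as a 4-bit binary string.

Modulo-2 division of 1000001010010010 by 11101:
  pos 0: 10000 XOR 11101 = 01101
  pos 1: 11010 XOR 11101 = 00111
  pos 3: 11110 XOR 11101 = 00011
  pos 6: 11100 XOR 11101 = 00001
  pos 10: 11001 XOR 11101 = 00100
Remainder = 1000 (nonzero — an error is detected).

1000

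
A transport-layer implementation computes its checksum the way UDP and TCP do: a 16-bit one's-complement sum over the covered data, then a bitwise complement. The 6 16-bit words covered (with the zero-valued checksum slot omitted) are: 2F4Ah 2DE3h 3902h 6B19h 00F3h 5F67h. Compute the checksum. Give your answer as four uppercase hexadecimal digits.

One's-complement addition (fold any carry out of bit 15 back into bit 0):
  0x2F4A + 0x2DE3 = 0x05D2D
  0x5D2D + 0x3902 = 0x0962F
  0x962F + 0x6B19 = 0x10148 → wrap carry → 0x0149
  0x0149 + 0x00F3 = 0x0023C
  0x023C + 0x5F67 = 0x061A3
One's-complement sum = 0x61A3.
Checksum = ~0x61A3 & 0xFFFF = 0x9E5C.

9E5C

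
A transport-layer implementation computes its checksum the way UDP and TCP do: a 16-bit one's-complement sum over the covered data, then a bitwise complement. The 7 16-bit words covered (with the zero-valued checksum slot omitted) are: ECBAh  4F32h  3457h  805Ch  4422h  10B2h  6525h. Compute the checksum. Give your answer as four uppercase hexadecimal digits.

5565

One's-complement addition (fold any carry out of bit 15 back into bit 0):
  0xECBA + 0x4F32 = 0x13BEC → wrap carry → 0x3BED
  0x3BED + 0x3457 = 0x07044
  0x7044 + 0x805C = 0x0F0A0
  0xF0A0 + 0x4422 = 0x134C2 → wrap carry → 0x34C3
  0x34C3 + 0x10B2 = 0x04575
  0x4575 + 0x6525 = 0x0AA9A
One's-complement sum = 0xAA9A.
Checksum = ~0xAA9A & 0xFFFF = 0x5565.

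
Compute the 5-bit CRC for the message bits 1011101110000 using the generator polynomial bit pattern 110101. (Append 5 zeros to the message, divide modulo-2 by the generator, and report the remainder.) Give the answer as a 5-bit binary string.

00010

Append 5 zeros: 101110111000000000. Divide by 110101 (XOR where the leading bit is 1):
  pos 0: 101110 XOR 110101 = 011011
  pos 1: 110111 XOR 110101 = 000010
  pos 5: 101100 XOR 110101 = 011001
  pos 6: 110010 XOR 110101 = 000111
  pos 9: 111000 XOR 110101 = 001101
  pos 11: 110100 XOR 110101 = 000001
Remainder (last 5 bits) = 00010. This is the CRC / FCS.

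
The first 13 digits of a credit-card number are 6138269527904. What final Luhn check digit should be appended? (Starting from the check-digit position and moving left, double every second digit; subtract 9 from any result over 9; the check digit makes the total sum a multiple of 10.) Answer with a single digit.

0

Partial digits right→left: 4 0 9 7 2 5 9 6 2 8 3 1 6
Double every second digit counting from the check-digit position (so the 1st, 3rd, 5th, ... of the partial from the right).
  doubled (with −9 where >9): 8 9 4 9 4 6 3 → sum 43
  kept as-is: 0 7 5 6 8 1 → sum 27
Total = 43 + 27 = 70.
Check digit = (10 − (70 mod 10)) mod 10 = 0.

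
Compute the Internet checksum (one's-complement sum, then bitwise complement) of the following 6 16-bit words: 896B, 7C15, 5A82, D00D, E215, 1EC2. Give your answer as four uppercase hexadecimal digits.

CF16

One's-complement addition (fold any carry out of bit 15 back into bit 0):
  0x896B + 0x7C15 = 0x10580 → wrap carry → 0x0581
  0x0581 + 0x5A82 = 0x06003
  0x6003 + 0xD00D = 0x13010 → wrap carry → 0x3011
  0x3011 + 0xE215 = 0x11226 → wrap carry → 0x1227
  0x1227 + 0x1EC2 = 0x030E9
One's-complement sum = 0x30E9.
Checksum = ~0x30E9 & 0xFFFF = 0xCF16.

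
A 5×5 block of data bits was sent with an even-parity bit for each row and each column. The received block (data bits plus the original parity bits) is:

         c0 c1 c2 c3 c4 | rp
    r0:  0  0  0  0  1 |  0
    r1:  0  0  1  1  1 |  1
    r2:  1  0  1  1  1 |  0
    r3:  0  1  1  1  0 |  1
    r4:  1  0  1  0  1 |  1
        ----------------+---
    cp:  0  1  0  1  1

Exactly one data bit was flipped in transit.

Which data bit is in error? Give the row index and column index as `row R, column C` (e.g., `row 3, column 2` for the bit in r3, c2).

row 0, column 4

Recompute each row's even parity and compare to rp:
  r0: data parity 1, sent rp 0 → mismatch
  r1: data parity 1, sent rp 1 → ok
  r2: data parity 0, sent rp 0 → ok
  r3: data parity 1, sent rp 1 → ok
  r4: data parity 1, sent rp 1 → ok
Recompute each column's even parity and compare to cp:
  c0: data parity 0, sent cp 0 → ok
  c1: data parity 1, sent cp 1 → ok
  c2: data parity 0, sent cp 0 → ok
  c3: data parity 1, sent cp 1 → ok
  c4: data parity 0, sent cp 1 → mismatch
Exactly one row (r0) and one column (c4) fail → the flipped bit is at their intersection.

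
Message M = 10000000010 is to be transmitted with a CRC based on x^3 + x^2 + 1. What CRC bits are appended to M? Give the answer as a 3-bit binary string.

Append 3 zeros: 10000000010000. Divide by 1101 (XOR where the leading bit is 1):
  pos 0: 1000 XOR 1101 = 0101
  pos 1: 1010 XOR 1101 = 0111
  pos 2: 1110 XOR 1101 = 0011
  pos 4: 1100 XOR 1101 = 0001
  pos 7: 1010 XOR 1101 = 0111
  pos 8: 1110 XOR 1101 = 0011
  pos 10: 1100 XOR 1101 = 0001
Remainder (last 3 bits) = 001. This is the CRC / FCS.

001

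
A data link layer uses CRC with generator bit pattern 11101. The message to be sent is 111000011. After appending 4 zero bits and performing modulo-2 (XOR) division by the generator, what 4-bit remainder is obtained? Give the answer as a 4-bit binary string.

Append 4 zeros: 1110000110000. Divide by 11101 (XOR where the leading bit is 1):
  pos 0: 11100 XOR 11101 = 00001
  pos 4: 10011 XOR 11101 = 01110
  pos 5: 11100 XOR 11101 = 00001
Remainder (last 4 bits) = 1000. This is the CRC / FCS.

1000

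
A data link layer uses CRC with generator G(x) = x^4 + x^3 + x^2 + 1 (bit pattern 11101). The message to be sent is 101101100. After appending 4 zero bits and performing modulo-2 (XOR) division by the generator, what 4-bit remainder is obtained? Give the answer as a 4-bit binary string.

0100

Append 4 zeros: 1011011000000. Divide by 11101 (XOR where the leading bit is 1):
  pos 0: 10110 XOR 11101 = 01011
  pos 1: 10111 XOR 11101 = 01010
  pos 2: 10101 XOR 11101 = 01000
  pos 3: 10000 XOR 11101 = 01101
  pos 4: 11010 XOR 11101 = 00111
  pos 6: 11100 XOR 11101 = 00001
Remainder (last 4 bits) = 0100. This is the CRC / FCS.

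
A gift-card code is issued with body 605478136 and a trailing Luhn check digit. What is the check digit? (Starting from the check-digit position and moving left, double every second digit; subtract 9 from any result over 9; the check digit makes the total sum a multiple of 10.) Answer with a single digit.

Partial digits right→left: 6 3 1 8 7 4 5 0 6
Double every second digit counting from the check-digit position (so the 1st, 3rd, 5th, ... of the partial from the right).
  doubled (with −9 where >9): 3 2 5 1 3 → sum 14
  kept as-is: 3 8 4 0 → sum 15
Total = 14 + 15 = 29.
Check digit = (10 − (29 mod 10)) mod 10 = 1.

1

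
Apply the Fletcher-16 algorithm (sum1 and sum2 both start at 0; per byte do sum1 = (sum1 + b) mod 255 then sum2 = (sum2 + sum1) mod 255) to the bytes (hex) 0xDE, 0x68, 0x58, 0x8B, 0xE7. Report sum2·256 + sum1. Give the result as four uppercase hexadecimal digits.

0413

Running sums (mod 255):
  after byte 0 (0xDE): sum1=222, sum2=222
  after byte 1 (0x68): sum1=71, sum2=38
  after byte 2 (0x58): sum1=159, sum2=197
  after byte 3 (0x8B): sum1=43, sum2=240
  after byte 4 (0xE7): sum1=19, sum2=4
Checksum = sum2·256 + sum1 = 4·256 + 19 = 1043 = 0x0413.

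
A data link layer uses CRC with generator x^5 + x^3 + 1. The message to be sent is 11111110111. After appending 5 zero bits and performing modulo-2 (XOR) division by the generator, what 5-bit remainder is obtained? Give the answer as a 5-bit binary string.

11001

Append 5 zeros: 1111111011100000. Divide by 101001 (XOR where the leading bit is 1):
  pos 0: 111111 XOR 101001 = 010110
  pos 1: 101101 XOR 101001 = 000100
  pos 4: 100011 XOR 101001 = 001010
  pos 6: 101010 XOR 101001 = 000011
  pos 10: 110000 XOR 101001 = 011001
Remainder (last 5 bits) = 11001. This is the CRC / FCS.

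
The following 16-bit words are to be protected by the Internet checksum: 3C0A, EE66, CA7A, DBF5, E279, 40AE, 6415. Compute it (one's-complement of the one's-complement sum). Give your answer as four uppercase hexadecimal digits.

One's-complement addition (fold any carry out of bit 15 back into bit 0):
  0x3C0A + 0xEE66 = 0x12A70 → wrap carry → 0x2A71
  0x2A71 + 0xCA7A = 0x0F4EB
  0xF4EB + 0xDBF5 = 0x1D0E0 → wrap carry → 0xD0E1
  0xD0E1 + 0xE279 = 0x1B35A → wrap carry → 0xB35B
  0xB35B + 0x40AE = 0x0F409
  0xF409 + 0x6415 = 0x1581E → wrap carry → 0x581F
One's-complement sum = 0x581F.
Checksum = ~0x581F & 0xFFFF = 0xA7E0.

A7E0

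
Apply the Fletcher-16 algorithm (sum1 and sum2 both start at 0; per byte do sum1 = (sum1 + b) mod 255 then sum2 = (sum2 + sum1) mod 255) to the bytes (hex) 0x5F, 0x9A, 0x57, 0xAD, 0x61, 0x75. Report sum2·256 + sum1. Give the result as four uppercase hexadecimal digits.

Running sums (mod 255):
  after byte 0 (0x5F): sum1=95, sum2=95
  after byte 1 (0x9A): sum1=249, sum2=89
  after byte 2 (0x57): sum1=81, sum2=170
  after byte 3 (0xAD): sum1=254, sum2=169
  after byte 4 (0x61): sum1=96, sum2=10
  after byte 5 (0x75): sum1=213, sum2=223
Checksum = sum2·256 + sum1 = 223·256 + 213 = 57301 = 0xDFD5.

DFD5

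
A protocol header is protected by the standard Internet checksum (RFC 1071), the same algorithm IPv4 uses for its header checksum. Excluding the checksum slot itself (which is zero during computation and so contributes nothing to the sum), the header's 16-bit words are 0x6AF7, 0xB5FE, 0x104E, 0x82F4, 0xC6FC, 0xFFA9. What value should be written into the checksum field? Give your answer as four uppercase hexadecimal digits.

One's-complement addition (fold any carry out of bit 15 back into bit 0):
  0x6AF7 + 0xB5FE = 0x120F5 → wrap carry → 0x20F6
  0x20F6 + 0x104E = 0x03144
  0x3144 + 0x82F4 = 0x0B438
  0xB438 + 0xC6FC = 0x17B34 → wrap carry → 0x7B35
  0x7B35 + 0xFFA9 = 0x17ADE → wrap carry → 0x7ADF
One's-complement sum = 0x7ADF.
Checksum = ~0x7ADF & 0xFFFF = 0x8520.

8520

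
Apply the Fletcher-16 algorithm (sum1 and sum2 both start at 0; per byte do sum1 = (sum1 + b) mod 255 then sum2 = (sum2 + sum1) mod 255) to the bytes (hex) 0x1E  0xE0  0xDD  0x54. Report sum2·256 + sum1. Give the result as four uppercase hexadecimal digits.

Running sums (mod 255):
  after byte 0 (0x1E): sum1=30, sum2=30
  after byte 1 (0xE0): sum1=254, sum2=29
  after byte 2 (0xDD): sum1=220, sum2=249
  after byte 3 (0x54): sum1=49, sum2=43
Checksum = sum2·256 + sum1 = 43·256 + 49 = 11057 = 0x2B31.

2B31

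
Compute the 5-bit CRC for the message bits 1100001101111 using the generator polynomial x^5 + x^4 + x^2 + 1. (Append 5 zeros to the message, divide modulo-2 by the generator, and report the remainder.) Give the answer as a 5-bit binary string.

11000

Append 5 zeros: 110000110111100000. Divide by 110101 (XOR where the leading bit is 1):
  pos 0: 110000 XOR 110101 = 000101
  pos 3: 101110 XOR 110101 = 011011
  pos 4: 110111 XOR 110101 = 000010
  pos 8: 101110 XOR 110101 = 011011
  pos 9: 110110 XOR 110101 = 000011
Remainder (last 5 bits) = 11000. This is the CRC / FCS.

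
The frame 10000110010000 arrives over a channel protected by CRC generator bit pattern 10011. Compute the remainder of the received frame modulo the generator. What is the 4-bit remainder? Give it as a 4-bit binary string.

0000

Modulo-2 division of 10000110010000 by 10011:
  pos 0: 10000 XOR 10011 = 00011
  pos 3: 11110 XOR 10011 = 01101
  pos 4: 11010 XOR 10011 = 01001
  pos 5: 10011 XOR 10011 = 00000
Remainder = 0000 (zero — the frame passes the CRC check).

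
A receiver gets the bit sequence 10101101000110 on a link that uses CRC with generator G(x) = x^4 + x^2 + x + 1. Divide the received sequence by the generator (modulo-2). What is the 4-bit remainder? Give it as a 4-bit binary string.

0111

Modulo-2 division of 10101101000110 by 10111:
  pos 0: 10101 XOR 10111 = 00010
  pos 3: 10101 XOR 10111 = 00010
  pos 6: 10000 XOR 10111 = 00111
  pos 8: 11111 XOR 10111 = 01000
  pos 9: 10000 XOR 10111 = 00111
Remainder = 0111 (nonzero — an error is detected).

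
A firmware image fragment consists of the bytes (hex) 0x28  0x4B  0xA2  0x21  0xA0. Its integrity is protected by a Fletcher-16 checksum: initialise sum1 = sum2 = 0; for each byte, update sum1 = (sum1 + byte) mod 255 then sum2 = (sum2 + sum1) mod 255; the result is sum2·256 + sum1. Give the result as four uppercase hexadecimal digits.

C0D7

Running sums (mod 255):
  after byte 0 (0x28): sum1=40, sum2=40
  after byte 1 (0x4B): sum1=115, sum2=155
  after byte 2 (0xA2): sum1=22, sum2=177
  after byte 3 (0x21): sum1=55, sum2=232
  after byte 4 (0xA0): sum1=215, sum2=192
Checksum = sum2·256 + sum1 = 192·256 + 215 = 49367 = 0xC0D7.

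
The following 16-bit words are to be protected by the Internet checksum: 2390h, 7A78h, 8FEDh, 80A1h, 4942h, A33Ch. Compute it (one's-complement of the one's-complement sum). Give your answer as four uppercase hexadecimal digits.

One's-complement addition (fold any carry out of bit 15 back into bit 0):
  0x2390 + 0x7A78 = 0x09E08
  0x9E08 + 0x8FED = 0x12DF5 → wrap carry → 0x2DF6
  0x2DF6 + 0x80A1 = 0x0AE97
  0xAE97 + 0x4942 = 0x0F7D9
  0xF7D9 + 0xA33C = 0x19B15 → wrap carry → 0x9B16
One's-complement sum = 0x9B16.
Checksum = ~0x9B16 & 0xFFFF = 0x64E9.

64E9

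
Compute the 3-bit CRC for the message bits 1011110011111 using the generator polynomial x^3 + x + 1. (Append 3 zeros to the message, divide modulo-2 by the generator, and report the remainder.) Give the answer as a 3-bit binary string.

Append 3 zeros: 1011110011111000. Divide by 1011 (XOR where the leading bit is 1):
  pos 0: 1011 XOR 1011 = 0000
  pos 4: 1100 XOR 1011 = 0111
  pos 5: 1111 XOR 1011 = 0100
  pos 6: 1001 XOR 1011 = 0010
  pos 8: 1011 XOR 1011 = 0000
  pos 12: 1000 XOR 1011 = 0011
Remainder (last 3 bits) = 011. This is the CRC / FCS.

011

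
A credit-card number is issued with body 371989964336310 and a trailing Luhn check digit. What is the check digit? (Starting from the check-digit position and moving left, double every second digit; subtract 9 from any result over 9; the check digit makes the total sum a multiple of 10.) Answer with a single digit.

Partial digits right→left: 0 1 3 6 3 3 4 6 9 9 8 9 1 7 3
Double every second digit counting from the check-digit position (so the 1st, 3rd, 5th, ... of the partial from the right).
  doubled (with −9 where >9): 0 6 6 8 9 7 2 6 → sum 44
  kept as-is: 1 6 3 6 9 9 7 → sum 41
Total = 44 + 41 = 85.
Check digit = (10 − (85 mod 10)) mod 10 = 5.

5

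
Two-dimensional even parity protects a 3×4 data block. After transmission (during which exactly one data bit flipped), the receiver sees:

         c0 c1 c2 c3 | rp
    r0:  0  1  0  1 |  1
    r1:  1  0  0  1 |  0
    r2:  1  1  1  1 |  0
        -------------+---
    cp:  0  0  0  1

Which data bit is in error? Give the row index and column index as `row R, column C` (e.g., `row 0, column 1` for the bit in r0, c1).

Recompute each row's even parity and compare to rp:
  r0: data parity 0, sent rp 1 → mismatch
  r1: data parity 0, sent rp 0 → ok
  r2: data parity 0, sent rp 0 → ok
Recompute each column's even parity and compare to cp:
  c0: data parity 0, sent cp 0 → ok
  c1: data parity 0, sent cp 0 → ok
  c2: data parity 1, sent cp 0 → mismatch
  c3: data parity 1, sent cp 1 → ok
Exactly one row (r0) and one column (c2) fail → the flipped bit is at their intersection.

row 0, column 2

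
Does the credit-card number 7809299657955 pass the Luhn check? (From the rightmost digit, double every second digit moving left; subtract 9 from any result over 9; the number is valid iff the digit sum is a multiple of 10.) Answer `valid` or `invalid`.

From the right, keep odd positions and double even positions (subtract 9 from any doubled value over 9):
  doubled (positions 2,4,...): 1 5 3 9 9 7 → sum 34
  kept (positions 1,3,...): 5 9 5 9 2 0 7 → sum 37
Total = 71.
71 mod 10 = 1, so the number is invalid.

invalid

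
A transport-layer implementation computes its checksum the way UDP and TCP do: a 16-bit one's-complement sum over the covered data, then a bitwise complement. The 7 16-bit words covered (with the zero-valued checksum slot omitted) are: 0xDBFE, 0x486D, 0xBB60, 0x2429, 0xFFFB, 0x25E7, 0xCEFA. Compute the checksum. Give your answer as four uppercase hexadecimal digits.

One's-complement addition (fold any carry out of bit 15 back into bit 0):
  0xDBFE + 0x486D = 0x1246B → wrap carry → 0x246C
  0x246C + 0xBB60 = 0x0DFCC
  0xDFCC + 0x2429 = 0x103F5 → wrap carry → 0x03F6
  0x03F6 + 0xFFFB = 0x103F1 → wrap carry → 0x03F2
  0x03F2 + 0x25E7 = 0x029D9
  0x29D9 + 0xCEFA = 0x0F8D3
One's-complement sum = 0xF8D3.
Checksum = ~0xF8D3 & 0xFFFF = 0x072C.

072C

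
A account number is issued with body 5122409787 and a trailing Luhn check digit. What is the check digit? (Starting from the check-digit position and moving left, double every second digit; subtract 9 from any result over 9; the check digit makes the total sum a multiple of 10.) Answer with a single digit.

6

Partial digits right→left: 7 8 7 9 0 4 2 2 1 5
Double every second digit counting from the check-digit position (so the 1st, 3rd, 5th, ... of the partial from the right).
  doubled (with −9 where >9): 5 5 0 4 2 → sum 16
  kept as-is: 8 9 4 2 5 → sum 28
Total = 16 + 28 = 44.
Check digit = (10 − (44 mod 10)) mod 10 = 6.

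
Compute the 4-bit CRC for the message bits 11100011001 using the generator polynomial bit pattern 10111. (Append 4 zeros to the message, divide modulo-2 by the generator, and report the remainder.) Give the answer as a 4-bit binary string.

0000

Append 4 zeros: 111000110010000. Divide by 10111 (XOR where the leading bit is 1):
  pos 0: 11100 XOR 10111 = 01011
  pos 1: 10110 XOR 10111 = 00001
  pos 5: 11100 XOR 10111 = 01011
  pos 6: 10111 XOR 10111 = 00000
Remainder (last 4 bits) = 0000. This is the CRC / FCS.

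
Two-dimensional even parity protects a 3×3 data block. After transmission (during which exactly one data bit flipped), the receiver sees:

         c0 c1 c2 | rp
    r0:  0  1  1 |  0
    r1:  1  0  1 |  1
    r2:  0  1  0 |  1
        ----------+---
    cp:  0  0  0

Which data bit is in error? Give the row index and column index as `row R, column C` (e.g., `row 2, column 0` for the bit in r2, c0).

Recompute each row's even parity and compare to rp:
  r0: data parity 0, sent rp 0 → ok
  r1: data parity 0, sent rp 1 → mismatch
  r2: data parity 1, sent rp 1 → ok
Recompute each column's even parity and compare to cp:
  c0: data parity 1, sent cp 0 → mismatch
  c1: data parity 0, sent cp 0 → ok
  c2: data parity 0, sent cp 0 → ok
Exactly one row (r1) and one column (c0) fail → the flipped bit is at their intersection.

row 1, column 0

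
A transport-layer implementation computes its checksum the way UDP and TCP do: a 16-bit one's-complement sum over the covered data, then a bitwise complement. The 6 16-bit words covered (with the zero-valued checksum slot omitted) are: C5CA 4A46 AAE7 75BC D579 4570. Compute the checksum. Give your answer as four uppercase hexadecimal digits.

One's-complement addition (fold any carry out of bit 15 back into bit 0):
  0xC5CA + 0x4A46 = 0x11010 → wrap carry → 0x1011
  0x1011 + 0xAAE7 = 0x0BAF8
  0xBAF8 + 0x75BC = 0x130B4 → wrap carry → 0x30B5
  0x30B5 + 0xD579 = 0x1062E → wrap carry → 0x062F
  0x062F + 0x4570 = 0x04B9F
One's-complement sum = 0x4B9F.
Checksum = ~0x4B9F & 0xFFFF = 0xB460.

B460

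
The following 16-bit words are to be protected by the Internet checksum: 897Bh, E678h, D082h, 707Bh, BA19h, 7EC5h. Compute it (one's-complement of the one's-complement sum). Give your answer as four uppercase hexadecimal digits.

One's-complement addition (fold any carry out of bit 15 back into bit 0):
  0x897B + 0xE678 = 0x16FF3 → wrap carry → 0x6FF4
  0x6FF4 + 0xD082 = 0x14076 → wrap carry → 0x4077
  0x4077 + 0x707B = 0x0B0F2
  0xB0F2 + 0xBA19 = 0x16B0B → wrap carry → 0x6B0C
  0x6B0C + 0x7EC5 = 0x0E9D1
One's-complement sum = 0xE9D1.
Checksum = ~0xE9D1 & 0xFFFF = 0x162E.

162E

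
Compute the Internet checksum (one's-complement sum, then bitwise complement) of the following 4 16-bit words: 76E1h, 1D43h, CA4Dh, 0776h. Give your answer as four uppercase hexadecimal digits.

One's-complement addition (fold any carry out of bit 15 back into bit 0):
  0x76E1 + 0x1D43 = 0x09424
  0x9424 + 0xCA4D = 0x15E71 → wrap carry → 0x5E72
  0x5E72 + 0x0776 = 0x065E8
One's-complement sum = 0x65E8.
Checksum = ~0x65E8 & 0xFFFF = 0x9A17.

9A17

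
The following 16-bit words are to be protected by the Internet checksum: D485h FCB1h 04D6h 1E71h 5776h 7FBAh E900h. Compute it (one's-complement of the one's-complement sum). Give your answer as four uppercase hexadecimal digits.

4B4F

One's-complement addition (fold any carry out of bit 15 back into bit 0):
  0xD485 + 0xFCB1 = 0x1D136 → wrap carry → 0xD137
  0xD137 + 0x04D6 = 0x0D60D
  0xD60D + 0x1E71 = 0x0F47E
  0xF47E + 0x5776 = 0x14BF4 → wrap carry → 0x4BF5
  0x4BF5 + 0x7FBA = 0x0CBAF
  0xCBAF + 0xE900 = 0x1B4AF → wrap carry → 0xB4B0
One's-complement sum = 0xB4B0.
Checksum = ~0xB4B0 & 0xFFFF = 0x4B4F.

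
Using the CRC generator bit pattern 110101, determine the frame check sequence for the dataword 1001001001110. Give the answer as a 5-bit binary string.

10010

Append 5 zeros: 100100100111000000. Divide by 110101 (XOR where the leading bit is 1):
  pos 0: 100100 XOR 110101 = 010001
  pos 1: 100011 XOR 110101 = 010110
  pos 2: 101100 XOR 110101 = 011001
  pos 3: 110010 XOR 110101 = 000111
  pos 6: 111111 XOR 110101 = 001010
  pos 8: 101000 XOR 110101 = 011101
  pos 9: 111010 XOR 110101 = 001111
  pos 11: 111100 XOR 110101 = 001001
Remainder (last 5 bits) = 10010. This is the CRC / FCS.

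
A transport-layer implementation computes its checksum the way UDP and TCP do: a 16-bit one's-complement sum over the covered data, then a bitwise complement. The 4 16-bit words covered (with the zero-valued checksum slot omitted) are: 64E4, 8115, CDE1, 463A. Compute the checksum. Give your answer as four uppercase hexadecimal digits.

05EA

One's-complement addition (fold any carry out of bit 15 back into bit 0):
  0x64E4 + 0x8115 = 0x0E5F9
  0xE5F9 + 0xCDE1 = 0x1B3DA → wrap carry → 0xB3DB
  0xB3DB + 0x463A = 0x0FA15
One's-complement sum = 0xFA15.
Checksum = ~0xFA15 & 0xFFFF = 0x05EA.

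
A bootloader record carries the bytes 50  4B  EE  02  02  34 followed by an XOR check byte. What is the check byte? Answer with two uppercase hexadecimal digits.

C1

XOR the bytes together:
  start with 0x50
  0x50 ⊕ 0x4B = 0x1B
  0x1B ⊕ 0xEE = 0xF5
  0xF5 ⊕ 0x02 = 0xF7
  0xF7 ⊕ 0x02 = 0xF5
  0xF5 ⊕ 0x34 = 0xC1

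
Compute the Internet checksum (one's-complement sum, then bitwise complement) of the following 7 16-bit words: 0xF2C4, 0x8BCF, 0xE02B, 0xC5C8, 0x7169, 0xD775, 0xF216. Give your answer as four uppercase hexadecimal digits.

A080

One's-complement addition (fold any carry out of bit 15 back into bit 0):
  0xF2C4 + 0x8BCF = 0x17E93 → wrap carry → 0x7E94
  0x7E94 + 0xE02B = 0x15EBF → wrap carry → 0x5EC0
  0x5EC0 + 0xC5C8 = 0x12488 → wrap carry → 0x2489
  0x2489 + 0x7169 = 0x095F2
  0x95F2 + 0xD775 = 0x16D67 → wrap carry → 0x6D68
  0x6D68 + 0xF216 = 0x15F7E → wrap carry → 0x5F7F
One's-complement sum = 0x5F7F.
Checksum = ~0x5F7F & 0xFFFF = 0xA080.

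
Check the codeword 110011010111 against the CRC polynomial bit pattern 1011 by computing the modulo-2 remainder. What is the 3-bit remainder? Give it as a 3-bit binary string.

Modulo-2 division of 110011010111 by 1011:
  pos 0: 1100 XOR 1011 = 0111
  pos 1: 1111 XOR 1011 = 0100
  pos 2: 1001 XOR 1011 = 0010
  pos 4: 1001 XOR 1011 = 0010
  pos 6: 1001 XOR 1011 = 0010
  pos 8: 1011 XOR 1011 = 0000
Remainder = 000 (zero — the frame passes the CRC check).

000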